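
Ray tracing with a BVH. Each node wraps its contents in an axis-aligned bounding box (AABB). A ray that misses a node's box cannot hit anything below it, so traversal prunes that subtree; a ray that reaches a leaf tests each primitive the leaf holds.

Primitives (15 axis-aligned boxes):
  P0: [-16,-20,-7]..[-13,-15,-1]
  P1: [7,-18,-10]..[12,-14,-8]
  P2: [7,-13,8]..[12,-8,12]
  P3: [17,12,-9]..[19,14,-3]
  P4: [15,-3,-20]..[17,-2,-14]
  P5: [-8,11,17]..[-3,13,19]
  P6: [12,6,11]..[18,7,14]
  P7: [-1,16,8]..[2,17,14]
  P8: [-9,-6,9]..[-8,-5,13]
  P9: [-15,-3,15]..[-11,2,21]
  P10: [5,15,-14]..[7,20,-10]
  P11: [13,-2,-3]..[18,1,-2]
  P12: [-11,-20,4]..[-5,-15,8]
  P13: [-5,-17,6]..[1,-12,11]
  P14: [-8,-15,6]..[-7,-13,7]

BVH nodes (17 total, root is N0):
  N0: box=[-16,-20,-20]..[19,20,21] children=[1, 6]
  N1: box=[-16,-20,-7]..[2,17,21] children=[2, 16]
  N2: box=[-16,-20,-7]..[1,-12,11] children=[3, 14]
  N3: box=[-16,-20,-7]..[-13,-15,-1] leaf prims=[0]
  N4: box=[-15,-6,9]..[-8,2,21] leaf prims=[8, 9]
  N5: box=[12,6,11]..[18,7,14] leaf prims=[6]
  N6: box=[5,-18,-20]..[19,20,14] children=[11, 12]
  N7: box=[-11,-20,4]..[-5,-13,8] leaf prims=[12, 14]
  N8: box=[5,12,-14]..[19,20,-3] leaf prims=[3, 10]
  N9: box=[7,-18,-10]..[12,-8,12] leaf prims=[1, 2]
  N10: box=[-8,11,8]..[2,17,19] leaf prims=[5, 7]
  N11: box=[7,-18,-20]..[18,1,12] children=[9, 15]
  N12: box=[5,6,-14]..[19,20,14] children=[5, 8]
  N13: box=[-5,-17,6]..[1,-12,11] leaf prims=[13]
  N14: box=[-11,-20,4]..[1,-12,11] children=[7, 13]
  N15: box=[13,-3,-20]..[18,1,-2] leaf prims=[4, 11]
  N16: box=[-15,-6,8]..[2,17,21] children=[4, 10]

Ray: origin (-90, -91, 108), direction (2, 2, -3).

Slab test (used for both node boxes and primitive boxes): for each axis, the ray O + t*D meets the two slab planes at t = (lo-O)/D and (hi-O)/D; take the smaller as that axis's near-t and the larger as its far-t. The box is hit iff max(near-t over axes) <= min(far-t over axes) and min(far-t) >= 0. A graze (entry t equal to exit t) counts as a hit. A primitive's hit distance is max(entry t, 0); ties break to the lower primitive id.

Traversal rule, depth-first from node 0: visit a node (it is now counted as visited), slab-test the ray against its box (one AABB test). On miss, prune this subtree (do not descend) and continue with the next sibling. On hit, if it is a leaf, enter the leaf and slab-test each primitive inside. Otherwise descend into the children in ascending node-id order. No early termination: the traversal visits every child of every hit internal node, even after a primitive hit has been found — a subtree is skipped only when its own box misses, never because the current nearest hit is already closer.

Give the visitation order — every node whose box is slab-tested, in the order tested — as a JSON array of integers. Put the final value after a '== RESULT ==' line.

Traverse from the root:
N0 x:[37,109/2] y:[71/2,111/2] z:[29,128/3] -> hit [37,128/3], descend [1, 6]
  N1 x:[37,46] y:[71/2,54] z:[29,115/3] -> hit [37,115/3], descend [2, 16]
    N2 x:[37,91/2] y:[71/2,79/2] z:[97/3,115/3] -> hit [37,115/3], descend [3, 14]
      N3 x:[37,77/2] y:[71/2,38] z:[109/3,115/3] -> hit [37,38] leaf, test {P0@t=37}
      N14 x:[79/2,91/2] y:[71/2,79/2] z:[97/3,104/3] -> miss, prune
    N16 x:[75/2,46] y:[85/2,54] z:[29,100/3] -> miss, prune
  N6 x:[95/2,109/2] y:[73/2,111/2] z:[94/3,128/3] -> miss, prune

order=[0, 1, 2, 3, 14, 16, 6]  |boxes|=7  |leaves|=1  hit=P0

== RESULT ==
[0, 1, 2, 3, 14, 16, 6]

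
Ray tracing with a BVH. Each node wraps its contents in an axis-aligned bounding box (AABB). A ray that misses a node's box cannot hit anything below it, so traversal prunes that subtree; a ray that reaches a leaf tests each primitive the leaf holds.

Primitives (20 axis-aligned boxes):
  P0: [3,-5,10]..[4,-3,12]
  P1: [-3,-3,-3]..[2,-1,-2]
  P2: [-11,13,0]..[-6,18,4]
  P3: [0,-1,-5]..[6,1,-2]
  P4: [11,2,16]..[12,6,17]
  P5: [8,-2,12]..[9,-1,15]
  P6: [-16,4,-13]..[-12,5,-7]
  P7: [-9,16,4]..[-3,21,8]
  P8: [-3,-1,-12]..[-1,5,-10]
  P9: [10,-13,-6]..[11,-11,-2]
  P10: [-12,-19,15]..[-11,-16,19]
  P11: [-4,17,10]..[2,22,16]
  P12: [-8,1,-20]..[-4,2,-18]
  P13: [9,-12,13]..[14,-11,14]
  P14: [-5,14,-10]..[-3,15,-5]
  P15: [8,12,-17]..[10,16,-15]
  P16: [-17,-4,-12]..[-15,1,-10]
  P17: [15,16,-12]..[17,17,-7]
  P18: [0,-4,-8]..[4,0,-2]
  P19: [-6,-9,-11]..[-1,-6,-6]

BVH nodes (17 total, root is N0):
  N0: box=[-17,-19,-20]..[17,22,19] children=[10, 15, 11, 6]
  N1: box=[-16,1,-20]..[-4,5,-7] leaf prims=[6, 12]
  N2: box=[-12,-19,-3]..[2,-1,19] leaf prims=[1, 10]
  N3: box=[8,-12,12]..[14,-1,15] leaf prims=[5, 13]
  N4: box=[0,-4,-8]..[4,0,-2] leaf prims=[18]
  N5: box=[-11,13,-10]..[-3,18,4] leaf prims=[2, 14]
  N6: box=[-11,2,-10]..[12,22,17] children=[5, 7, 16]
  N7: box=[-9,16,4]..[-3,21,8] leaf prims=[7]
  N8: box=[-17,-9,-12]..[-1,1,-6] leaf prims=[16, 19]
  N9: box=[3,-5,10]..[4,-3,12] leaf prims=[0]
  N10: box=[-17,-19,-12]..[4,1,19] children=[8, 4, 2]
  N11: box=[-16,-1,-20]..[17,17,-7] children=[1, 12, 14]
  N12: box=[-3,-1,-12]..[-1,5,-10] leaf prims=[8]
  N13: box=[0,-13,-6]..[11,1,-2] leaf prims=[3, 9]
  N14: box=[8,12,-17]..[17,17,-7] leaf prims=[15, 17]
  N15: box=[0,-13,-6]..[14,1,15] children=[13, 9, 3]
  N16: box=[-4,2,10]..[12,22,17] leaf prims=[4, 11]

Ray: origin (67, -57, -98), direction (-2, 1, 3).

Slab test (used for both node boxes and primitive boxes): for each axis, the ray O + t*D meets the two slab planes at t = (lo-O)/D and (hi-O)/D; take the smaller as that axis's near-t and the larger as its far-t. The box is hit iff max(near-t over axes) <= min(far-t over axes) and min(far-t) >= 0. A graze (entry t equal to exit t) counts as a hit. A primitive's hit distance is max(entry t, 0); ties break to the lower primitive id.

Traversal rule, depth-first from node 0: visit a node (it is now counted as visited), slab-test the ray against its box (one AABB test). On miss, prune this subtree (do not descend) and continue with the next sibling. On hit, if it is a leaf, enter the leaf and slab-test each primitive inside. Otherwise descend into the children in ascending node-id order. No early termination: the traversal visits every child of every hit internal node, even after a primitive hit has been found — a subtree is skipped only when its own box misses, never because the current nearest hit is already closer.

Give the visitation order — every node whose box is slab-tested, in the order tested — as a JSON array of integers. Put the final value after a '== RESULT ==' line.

Trace the traversal:
N0 x:[25,42] y:[38,79] z:[26,39] -> hit [38,39], descend [6, 10, 11, 15]
  N6 x:[55/2,39] y:[59,79] z:[88/3,115/3] -> miss, prune
  N10 x:[63/2,42] y:[38,58] z:[86/3,39] -> hit [38,39], descend [2, 4, 8]
    N2 x:[65/2,79/2] y:[38,56] z:[95/3,39] -> hit [38,39] leaf, test {P1(miss), P10@t=39}
    N4 x:[63/2,67/2] y:[53,57] z:[30,32] -> miss, prune
    N8 x:[34,42] y:[48,58] z:[86/3,92/3] -> miss, prune
  N11 x:[25,83/2] y:[56,74] z:[26,91/3] -> miss, prune
  N15 x:[53/2,67/2] y:[44,58] z:[92/3,113/3] -> miss, prune

8 AABB tests over nodes [0, 6, 10, 2, 4, 8, 11, 15]; 1 leaf entered; closest P10.

== RESULT ==
[0, 6, 10, 2, 4, 8, 11, 15]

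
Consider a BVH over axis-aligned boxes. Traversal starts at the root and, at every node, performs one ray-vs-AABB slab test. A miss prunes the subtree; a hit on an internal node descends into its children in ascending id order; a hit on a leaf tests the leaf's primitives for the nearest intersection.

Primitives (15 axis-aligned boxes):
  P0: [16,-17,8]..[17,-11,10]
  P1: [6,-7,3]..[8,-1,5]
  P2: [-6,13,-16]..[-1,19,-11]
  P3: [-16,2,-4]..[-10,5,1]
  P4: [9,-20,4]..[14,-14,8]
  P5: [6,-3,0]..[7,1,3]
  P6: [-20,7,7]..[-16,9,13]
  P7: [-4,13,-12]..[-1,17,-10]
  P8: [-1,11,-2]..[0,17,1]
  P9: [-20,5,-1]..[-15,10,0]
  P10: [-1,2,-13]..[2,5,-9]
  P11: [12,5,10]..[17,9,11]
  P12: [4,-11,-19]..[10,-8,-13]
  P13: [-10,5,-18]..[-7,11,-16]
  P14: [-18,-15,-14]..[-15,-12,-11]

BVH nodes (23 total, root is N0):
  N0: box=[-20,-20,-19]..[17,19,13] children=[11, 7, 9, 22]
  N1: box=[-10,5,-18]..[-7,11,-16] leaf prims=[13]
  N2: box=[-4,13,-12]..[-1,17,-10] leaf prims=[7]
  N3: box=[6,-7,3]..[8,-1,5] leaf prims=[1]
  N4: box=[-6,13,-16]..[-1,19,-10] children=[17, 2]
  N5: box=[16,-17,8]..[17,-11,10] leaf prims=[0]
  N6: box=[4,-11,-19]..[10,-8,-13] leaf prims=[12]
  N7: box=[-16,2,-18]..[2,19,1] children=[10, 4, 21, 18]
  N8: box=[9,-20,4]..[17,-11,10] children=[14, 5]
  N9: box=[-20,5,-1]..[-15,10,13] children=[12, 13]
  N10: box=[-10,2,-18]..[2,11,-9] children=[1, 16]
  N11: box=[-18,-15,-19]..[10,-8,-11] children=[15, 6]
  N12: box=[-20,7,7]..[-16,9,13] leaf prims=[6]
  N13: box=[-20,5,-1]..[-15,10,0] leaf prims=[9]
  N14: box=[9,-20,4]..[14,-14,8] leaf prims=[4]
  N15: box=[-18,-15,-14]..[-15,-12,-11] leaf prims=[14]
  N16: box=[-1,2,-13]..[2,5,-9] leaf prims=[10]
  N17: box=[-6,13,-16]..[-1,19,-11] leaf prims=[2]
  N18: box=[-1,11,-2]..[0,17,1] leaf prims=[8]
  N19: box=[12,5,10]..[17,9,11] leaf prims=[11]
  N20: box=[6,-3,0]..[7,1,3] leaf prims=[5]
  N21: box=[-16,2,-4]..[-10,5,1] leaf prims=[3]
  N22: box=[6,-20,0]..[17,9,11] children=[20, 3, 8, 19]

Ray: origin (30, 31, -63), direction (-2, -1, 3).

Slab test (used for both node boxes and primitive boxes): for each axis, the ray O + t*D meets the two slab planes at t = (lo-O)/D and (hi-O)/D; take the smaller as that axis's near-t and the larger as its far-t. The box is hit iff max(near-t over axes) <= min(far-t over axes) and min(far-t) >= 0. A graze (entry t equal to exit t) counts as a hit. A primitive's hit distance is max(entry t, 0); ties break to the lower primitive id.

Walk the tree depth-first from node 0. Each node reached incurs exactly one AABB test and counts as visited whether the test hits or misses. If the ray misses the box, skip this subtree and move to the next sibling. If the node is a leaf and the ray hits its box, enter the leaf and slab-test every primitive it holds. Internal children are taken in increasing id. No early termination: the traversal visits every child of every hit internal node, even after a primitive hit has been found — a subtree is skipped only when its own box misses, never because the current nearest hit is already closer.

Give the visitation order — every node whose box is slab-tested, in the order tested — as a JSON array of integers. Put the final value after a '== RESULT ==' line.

Walk:
N0 x:[13/2,25] y:[12,51] z:[44/3,76/3] -> hit [44/3,25], descend [7, 9, 11, 22]
  N7 x:[14,23] y:[12,29] z:[15,64/3] -> hit [15,64/3], descend [4, 10, 18, 21]
    N4 x:[31/2,18] y:[12,18] z:[47/3,53/3] -> hit [47/3,53/3], descend [2, 17]
      N2 x:[31/2,17] y:[14,18] z:[17,53/3] -> hit [17,17] leaf, test {P7@t=17}
      N17 x:[31/2,18] y:[12,18] z:[47/3,52/3] -> hit [47/3,52/3] leaf, test {P2@t=47/3}
    N10 x:[14,20] y:[20,29] z:[15,18] -> miss, prune
    N18 x:[15,31/2] y:[14,20] z:[61/3,64/3] -> miss, prune
    N21 x:[20,23] y:[26,29] z:[59/3,64/3] -> miss, prune
  N9 x:[45/2,25] y:[21,26] z:[62/3,76/3] -> hit [45/2,25], descend [12, 13]
    N12 x:[23,25] y:[22,24] z:[70/3,76/3] -> hit [70/3,24] leaf, test {P6@t=70/3}
    N13 x:[45/2,25] y:[21,26] z:[62/3,21] -> miss, prune
  N11 x:[10,24] y:[39,46] z:[44/3,52/3] -> miss, prune
  N22 x:[13/2,12] y:[22,51] z:[21,74/3] -> miss, prune

13 AABB tests over nodes [0, 7, 4, 2, 17, 10, 18, 21, 9, 12, 13, 11, 22]; 3 leaves entered; closest P2.

== RESULT ==
[0, 7, 4, 2, 17, 10, 18, 21, 9, 12, 13, 11, 22]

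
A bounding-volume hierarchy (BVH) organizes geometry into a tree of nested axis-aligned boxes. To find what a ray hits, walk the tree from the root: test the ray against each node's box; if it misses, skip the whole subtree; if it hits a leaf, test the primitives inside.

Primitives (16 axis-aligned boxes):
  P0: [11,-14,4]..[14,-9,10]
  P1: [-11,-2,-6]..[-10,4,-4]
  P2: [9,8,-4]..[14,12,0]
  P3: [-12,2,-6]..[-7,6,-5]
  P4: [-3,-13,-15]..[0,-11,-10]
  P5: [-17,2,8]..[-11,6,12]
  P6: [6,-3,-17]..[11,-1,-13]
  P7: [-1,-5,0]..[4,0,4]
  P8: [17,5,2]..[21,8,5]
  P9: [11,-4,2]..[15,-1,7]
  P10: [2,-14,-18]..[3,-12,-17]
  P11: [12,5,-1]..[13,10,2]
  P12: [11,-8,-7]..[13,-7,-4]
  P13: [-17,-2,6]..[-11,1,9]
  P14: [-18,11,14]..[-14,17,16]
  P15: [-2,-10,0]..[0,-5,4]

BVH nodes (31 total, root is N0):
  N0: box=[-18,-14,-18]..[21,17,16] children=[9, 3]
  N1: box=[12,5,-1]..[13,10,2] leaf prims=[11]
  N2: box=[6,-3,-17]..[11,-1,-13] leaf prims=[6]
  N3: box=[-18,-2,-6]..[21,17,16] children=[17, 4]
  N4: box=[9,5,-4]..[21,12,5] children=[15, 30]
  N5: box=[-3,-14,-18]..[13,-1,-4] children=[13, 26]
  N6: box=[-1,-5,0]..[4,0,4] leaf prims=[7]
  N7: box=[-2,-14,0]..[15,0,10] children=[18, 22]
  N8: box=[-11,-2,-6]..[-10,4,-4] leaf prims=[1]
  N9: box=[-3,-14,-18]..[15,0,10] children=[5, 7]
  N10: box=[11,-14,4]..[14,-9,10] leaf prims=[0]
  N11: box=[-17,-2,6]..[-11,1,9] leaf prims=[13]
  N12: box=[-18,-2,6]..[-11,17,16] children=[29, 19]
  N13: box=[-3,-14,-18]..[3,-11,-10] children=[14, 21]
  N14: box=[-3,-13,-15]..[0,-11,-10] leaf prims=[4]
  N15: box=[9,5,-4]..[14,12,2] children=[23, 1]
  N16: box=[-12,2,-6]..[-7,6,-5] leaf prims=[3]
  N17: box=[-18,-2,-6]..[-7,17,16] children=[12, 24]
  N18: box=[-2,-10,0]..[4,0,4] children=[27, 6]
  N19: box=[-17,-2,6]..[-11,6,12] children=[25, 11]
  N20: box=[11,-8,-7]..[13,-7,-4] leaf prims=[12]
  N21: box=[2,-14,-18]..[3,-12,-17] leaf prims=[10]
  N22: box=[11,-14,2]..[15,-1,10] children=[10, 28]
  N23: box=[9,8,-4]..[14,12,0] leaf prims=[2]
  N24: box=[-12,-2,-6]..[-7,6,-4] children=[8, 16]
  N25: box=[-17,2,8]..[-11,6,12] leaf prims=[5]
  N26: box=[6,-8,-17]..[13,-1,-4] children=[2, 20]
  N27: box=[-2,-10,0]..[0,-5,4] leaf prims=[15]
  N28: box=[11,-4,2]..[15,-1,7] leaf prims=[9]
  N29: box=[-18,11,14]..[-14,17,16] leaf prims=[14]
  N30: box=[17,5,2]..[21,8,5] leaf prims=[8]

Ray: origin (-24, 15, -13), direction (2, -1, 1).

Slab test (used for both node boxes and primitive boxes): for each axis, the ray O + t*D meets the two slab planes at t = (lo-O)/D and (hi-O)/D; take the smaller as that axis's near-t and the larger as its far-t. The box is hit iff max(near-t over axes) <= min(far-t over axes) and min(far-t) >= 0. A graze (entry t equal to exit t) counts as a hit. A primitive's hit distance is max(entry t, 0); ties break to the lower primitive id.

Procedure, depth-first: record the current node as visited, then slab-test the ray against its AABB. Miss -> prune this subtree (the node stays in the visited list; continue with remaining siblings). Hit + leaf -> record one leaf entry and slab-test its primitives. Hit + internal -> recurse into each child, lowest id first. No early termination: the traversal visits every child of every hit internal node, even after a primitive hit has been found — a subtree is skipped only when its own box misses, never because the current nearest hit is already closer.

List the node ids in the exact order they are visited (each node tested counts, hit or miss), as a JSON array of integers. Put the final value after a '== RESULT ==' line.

Walk:
N0 x:[3,45/2] y:[-2,29] z:[-5,29] -> hit [3,45/2], descend [3, 9]
  N3 x:[3,45/2] y:[-2,17] z:[7,29] -> hit [7,17], descend [4, 17]
    N4 x:[33/2,45/2] y:[3,10] z:[9,18] -> miss, prune
    N17 x:[3,17/2] y:[-2,17] z:[7,29] -> hit [7,17/2], descend [12, 24]
      N12 x:[3,13/2] y:[-2,17] z:[19,29] -> miss, prune
      N24 x:[6,17/2] y:[9,17] z:[7,9] -> miss, prune
  N9 x:[21/2,39/2] y:[15,29] z:[-5,23] -> hit [15,39/2], descend [5, 7]
    N5 x:[21/2,37/2] y:[16,29] z:[-5,9] -> miss, prune
    N7 x:[11,39/2] y:[15,29] z:[13,23] -> hit [15,39/2], descend [18, 22]
      N18 x:[11,14] y:[15,25] z:[13,17] -> miss, prune
      N22 x:[35/2,39/2] y:[16,29] z:[15,23] -> hit [35/2,39/2], descend [10, 28]
        N10 x:[35/2,19] y:[24,29] z:[17,23] -> miss, prune
        N28 x:[35/2,39/2] y:[16,19] z:[15,20] -> hit [35/2,19] leaf, test {P9@t=35/2}

Visited [0, 3, 4, 17, 12, 24, 9, 5, 7, 18, 22, 10, 28]. Tests: 13 box, 1 leaf. Nearest: P9.

== RESULT ==
[0, 3, 4, 17, 12, 24, 9, 5, 7, 18, 22, 10, 28]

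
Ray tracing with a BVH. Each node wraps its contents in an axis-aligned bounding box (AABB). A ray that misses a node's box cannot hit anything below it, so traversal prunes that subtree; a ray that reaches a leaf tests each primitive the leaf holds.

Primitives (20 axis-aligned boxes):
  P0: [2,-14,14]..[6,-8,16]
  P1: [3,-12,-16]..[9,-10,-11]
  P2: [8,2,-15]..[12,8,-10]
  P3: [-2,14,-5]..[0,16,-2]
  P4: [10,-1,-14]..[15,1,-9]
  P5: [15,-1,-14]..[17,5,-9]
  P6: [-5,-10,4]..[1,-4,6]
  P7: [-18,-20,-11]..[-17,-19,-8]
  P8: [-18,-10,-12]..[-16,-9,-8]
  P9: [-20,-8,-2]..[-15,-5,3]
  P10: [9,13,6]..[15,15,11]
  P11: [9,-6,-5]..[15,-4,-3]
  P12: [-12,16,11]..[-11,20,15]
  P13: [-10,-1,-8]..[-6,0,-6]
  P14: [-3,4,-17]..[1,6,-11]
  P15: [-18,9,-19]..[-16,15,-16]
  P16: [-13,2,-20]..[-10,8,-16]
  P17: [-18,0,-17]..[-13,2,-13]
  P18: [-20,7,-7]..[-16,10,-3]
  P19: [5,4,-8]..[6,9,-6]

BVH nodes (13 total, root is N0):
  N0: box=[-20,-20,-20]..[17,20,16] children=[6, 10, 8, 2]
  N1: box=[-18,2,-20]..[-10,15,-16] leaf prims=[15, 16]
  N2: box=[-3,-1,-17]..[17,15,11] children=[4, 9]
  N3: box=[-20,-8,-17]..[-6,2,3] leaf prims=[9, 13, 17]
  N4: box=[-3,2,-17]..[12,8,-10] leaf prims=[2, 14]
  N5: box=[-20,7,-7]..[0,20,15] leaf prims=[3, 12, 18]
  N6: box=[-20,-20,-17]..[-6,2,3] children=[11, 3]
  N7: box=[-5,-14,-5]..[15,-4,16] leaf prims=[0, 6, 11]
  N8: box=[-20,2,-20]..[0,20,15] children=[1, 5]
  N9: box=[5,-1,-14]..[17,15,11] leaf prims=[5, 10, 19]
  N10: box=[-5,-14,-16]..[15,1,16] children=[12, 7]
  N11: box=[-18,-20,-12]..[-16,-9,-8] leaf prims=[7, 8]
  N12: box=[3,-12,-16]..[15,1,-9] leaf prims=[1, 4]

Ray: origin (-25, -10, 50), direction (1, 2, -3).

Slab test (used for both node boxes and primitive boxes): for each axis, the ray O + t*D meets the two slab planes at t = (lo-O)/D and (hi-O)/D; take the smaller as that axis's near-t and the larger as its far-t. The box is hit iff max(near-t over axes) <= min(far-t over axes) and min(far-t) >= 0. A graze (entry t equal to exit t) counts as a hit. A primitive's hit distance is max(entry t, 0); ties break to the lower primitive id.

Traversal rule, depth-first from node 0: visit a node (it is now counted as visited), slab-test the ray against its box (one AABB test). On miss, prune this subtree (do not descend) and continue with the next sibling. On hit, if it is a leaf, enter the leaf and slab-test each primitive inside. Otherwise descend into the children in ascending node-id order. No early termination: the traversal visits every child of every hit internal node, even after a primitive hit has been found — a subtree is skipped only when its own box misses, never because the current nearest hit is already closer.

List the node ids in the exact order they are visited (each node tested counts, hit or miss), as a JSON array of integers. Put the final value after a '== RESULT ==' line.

Trace the traversal:
N0 x:[5,42] y:[-5,15] z:[34/3,70/3] -> hit [34/3,15], descend [2, 6, 8, 10]
  N2 x:[22,42] y:[9/2,25/2] z:[13,67/3] -> miss, prune
  N6 x:[5,19] y:[-5,6] z:[47/3,67/3] -> miss, prune
  N8 x:[5,25] y:[6,15] z:[35/3,70/3] -> hit [35/3,15], descend [1, 5]
    N1 x:[7,15] y:[6,25/2] z:[22,70/3] -> miss, prune
    N5 x:[5,25] y:[17/2,15] z:[35/3,19] -> hit [35/3,15] leaf, test {P3(miss), P12@t=13, P18(miss)}
  N10 x:[20,40] y:[-2,11/2] z:[34/3,22] -> miss, prune

7 AABB tests over nodes [0, 2, 6, 8, 1, 5, 10]; 1 leaf entered; closest P12.

== RESULT ==
[0, 2, 6, 8, 1, 5, 10]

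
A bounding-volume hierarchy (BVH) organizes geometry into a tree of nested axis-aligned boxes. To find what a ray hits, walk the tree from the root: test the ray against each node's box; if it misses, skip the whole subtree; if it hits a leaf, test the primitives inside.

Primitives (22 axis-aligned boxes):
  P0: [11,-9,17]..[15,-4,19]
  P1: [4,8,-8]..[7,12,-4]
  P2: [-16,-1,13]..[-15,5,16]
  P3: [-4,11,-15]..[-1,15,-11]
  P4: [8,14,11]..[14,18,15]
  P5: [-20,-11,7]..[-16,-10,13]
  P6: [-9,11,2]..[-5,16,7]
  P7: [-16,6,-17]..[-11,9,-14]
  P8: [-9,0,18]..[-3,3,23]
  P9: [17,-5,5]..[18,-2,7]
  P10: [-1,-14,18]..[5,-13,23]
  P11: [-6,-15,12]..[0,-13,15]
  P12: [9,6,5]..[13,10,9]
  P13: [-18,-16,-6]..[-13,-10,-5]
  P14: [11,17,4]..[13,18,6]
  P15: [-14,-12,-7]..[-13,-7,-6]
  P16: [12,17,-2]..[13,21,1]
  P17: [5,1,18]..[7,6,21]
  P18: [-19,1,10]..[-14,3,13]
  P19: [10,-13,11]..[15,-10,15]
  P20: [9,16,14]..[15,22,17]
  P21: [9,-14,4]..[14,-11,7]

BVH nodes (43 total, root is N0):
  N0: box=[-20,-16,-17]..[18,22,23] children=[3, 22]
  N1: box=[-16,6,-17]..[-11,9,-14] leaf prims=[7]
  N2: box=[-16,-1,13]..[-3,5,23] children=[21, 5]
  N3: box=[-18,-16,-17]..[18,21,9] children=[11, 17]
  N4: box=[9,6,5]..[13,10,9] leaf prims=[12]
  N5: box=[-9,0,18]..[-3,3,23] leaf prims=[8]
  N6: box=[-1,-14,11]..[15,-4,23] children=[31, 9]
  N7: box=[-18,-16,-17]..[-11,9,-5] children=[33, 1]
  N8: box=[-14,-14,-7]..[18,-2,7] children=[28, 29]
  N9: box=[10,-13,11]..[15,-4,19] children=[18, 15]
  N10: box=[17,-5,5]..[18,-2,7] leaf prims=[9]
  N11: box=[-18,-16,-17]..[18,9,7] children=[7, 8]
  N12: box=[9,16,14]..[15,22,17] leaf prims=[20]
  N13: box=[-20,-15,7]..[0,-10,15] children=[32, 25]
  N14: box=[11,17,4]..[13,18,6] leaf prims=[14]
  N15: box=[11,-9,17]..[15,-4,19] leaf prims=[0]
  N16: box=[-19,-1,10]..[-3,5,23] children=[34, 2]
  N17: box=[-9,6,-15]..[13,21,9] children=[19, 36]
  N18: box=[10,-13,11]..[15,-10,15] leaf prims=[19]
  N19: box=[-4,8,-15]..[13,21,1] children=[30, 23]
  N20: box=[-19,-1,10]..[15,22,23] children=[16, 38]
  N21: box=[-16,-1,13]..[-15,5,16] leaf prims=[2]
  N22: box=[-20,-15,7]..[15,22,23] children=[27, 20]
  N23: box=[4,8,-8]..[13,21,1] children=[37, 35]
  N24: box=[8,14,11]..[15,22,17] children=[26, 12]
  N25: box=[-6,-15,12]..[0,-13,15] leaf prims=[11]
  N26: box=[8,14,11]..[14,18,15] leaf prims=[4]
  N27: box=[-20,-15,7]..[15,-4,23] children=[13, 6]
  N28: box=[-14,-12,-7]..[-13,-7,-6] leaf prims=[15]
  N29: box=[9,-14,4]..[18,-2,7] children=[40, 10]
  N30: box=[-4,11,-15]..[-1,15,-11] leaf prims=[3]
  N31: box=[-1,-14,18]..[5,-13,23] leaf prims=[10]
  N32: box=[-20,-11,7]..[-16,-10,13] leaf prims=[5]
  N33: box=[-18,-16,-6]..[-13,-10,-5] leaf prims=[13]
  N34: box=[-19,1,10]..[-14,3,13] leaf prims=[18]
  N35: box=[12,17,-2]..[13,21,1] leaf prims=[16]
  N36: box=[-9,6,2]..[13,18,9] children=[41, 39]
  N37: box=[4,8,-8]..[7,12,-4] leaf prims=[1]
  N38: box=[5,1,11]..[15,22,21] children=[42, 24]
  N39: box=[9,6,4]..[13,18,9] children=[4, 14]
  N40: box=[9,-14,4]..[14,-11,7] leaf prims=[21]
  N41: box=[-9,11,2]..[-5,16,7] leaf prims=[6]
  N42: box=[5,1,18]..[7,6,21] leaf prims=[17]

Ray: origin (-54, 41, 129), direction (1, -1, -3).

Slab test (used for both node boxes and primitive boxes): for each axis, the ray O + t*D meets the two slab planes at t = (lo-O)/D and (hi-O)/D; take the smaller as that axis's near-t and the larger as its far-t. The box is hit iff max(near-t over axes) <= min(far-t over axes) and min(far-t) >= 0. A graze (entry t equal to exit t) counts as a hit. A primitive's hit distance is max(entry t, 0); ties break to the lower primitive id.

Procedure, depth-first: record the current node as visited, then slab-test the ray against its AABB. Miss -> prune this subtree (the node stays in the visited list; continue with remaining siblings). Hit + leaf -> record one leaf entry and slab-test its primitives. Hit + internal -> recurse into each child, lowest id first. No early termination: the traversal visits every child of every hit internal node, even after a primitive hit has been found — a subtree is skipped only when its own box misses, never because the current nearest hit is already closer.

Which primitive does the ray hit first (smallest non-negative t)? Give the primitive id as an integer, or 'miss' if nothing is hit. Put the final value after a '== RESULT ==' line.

Walk:
N0 x:[34,72] y:[19,57] z:[106/3,146/3] -> hit [106/3,146/3], descend [3, 22]
  N3 x:[36,72] y:[20,57] z:[40,146/3] -> hit [40,146/3], descend [11, 17]
    N11 x:[36,72] y:[32,57] z:[122/3,146/3] -> hit [122/3,146/3], descend [7, 8]
      N7 x:[36,43] y:[32,57] z:[134/3,146/3] -> miss, prune
      N8 x:[40,72] y:[43,55] z:[122/3,136/3] -> hit [43,136/3], descend [28, 29]
        N28 x:[40,41] y:[48,53] z:[45,136/3] -> miss, prune
        N29 x:[63,72] y:[43,55] z:[122/3,125/3] -> miss, prune
    N17 x:[45,67] y:[20,35] z:[40,48] -> miss, prune
  N22 x:[34,69] y:[19,56] z:[106/3,122/3] -> hit [106/3,122/3], descend [20, 27]
    N20 x:[35,69] y:[19,42] z:[106/3,119/3] -> hit [106/3,119/3], descend [16, 38]
      N16 x:[35,51] y:[36,42] z:[106/3,119/3] -> hit [36,119/3], descend [2, 34]
        N2 x:[38,51] y:[36,42] z:[106/3,116/3] -> hit [38,116/3], descend [5, 21]
          N5 x:[45,51] y:[38,41] z:[106/3,37] -> miss, prune
          N21 x:[38,39] y:[36,42] z:[113/3,116/3] -> hit [38,116/3] leaf, test {P2@t=38}
        N34 x:[35,40] y:[38,40] z:[116/3,119/3] -> hit [116/3,119/3] leaf, test {P18@t=116/3}
      N38 x:[59,69] y:[19,40] z:[36,118/3] -> miss, prune
    N27 x:[34,69] y:[45,56] z:[106/3,122/3] -> miss, prune

order=[0, 3, 11, 7, 8, 28, 29, 17, 22, 20, 16, 2, 5, 21, 34, 38, 27]  |boxes|=17  |leaves|=2  hit=P2

== RESULT ==
2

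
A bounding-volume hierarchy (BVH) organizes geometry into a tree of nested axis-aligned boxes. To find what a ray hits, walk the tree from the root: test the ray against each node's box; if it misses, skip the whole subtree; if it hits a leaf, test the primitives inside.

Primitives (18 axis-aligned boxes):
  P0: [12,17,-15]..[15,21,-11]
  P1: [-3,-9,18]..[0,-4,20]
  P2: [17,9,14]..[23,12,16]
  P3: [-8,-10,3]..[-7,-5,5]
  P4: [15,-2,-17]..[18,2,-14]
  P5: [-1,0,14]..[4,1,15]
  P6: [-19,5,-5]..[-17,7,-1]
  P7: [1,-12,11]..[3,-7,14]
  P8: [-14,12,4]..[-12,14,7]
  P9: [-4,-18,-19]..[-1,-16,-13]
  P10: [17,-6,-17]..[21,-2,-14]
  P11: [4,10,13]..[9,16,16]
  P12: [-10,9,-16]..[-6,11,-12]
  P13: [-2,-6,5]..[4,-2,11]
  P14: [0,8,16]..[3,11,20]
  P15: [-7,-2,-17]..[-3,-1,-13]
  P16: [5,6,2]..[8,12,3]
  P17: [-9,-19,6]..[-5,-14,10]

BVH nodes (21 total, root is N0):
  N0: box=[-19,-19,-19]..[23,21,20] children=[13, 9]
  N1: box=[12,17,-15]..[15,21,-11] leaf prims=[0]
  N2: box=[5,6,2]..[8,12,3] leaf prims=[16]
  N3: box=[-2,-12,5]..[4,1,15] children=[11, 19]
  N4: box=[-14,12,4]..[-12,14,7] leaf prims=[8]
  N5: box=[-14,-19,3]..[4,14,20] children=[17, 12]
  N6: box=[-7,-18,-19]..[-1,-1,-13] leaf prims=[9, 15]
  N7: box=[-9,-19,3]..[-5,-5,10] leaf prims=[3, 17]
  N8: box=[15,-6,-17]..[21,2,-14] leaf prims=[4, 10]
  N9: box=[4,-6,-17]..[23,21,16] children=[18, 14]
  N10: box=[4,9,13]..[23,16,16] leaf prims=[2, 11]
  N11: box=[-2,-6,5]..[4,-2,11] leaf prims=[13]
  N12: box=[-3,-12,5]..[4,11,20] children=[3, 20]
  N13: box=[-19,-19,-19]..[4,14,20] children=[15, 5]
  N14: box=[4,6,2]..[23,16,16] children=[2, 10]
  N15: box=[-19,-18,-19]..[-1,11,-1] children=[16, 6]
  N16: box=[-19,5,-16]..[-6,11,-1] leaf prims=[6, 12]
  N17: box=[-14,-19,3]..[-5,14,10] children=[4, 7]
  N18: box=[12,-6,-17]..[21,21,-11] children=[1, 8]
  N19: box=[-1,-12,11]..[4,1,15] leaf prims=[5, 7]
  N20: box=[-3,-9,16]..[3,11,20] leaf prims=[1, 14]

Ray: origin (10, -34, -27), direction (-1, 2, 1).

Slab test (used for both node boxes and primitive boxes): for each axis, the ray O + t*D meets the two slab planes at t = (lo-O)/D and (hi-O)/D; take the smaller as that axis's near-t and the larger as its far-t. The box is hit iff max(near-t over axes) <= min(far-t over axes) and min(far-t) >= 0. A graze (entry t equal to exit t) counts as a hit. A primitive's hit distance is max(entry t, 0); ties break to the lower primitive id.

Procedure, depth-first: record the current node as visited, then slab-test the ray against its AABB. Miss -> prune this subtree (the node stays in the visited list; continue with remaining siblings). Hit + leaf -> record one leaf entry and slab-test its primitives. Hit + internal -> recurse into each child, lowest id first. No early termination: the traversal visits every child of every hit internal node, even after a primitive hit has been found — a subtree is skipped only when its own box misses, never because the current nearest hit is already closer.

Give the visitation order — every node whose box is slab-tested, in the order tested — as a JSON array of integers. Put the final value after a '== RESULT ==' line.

Walk:
N0 x:[-13,29] y:[15/2,55/2] z:[8,47] -> hit [8,55/2], descend [9, 13]
  N9 x:[-13,6] y:[14,55/2] z:[10,43] -> miss, prune
  N13 x:[6,29] y:[15/2,24] z:[8,47] -> hit [8,24], descend [5, 15]
    N5 x:[6,24] y:[15/2,24] z:[30,47] -> miss, prune
    N15 x:[11,29] y:[8,45/2] z:[8,26] -> hit [11,45/2], descend [6, 16]
      N6 x:[11,17] y:[8,33/2] z:[8,14] -> hit [11,14] leaf, test {P9(miss), P15(miss)}
      N16 x:[16,29] y:[39/2,45/2] z:[11,26] -> hit [39/2,45/2] leaf, test {P6(miss), P12(miss)}

order=[0, 9, 13, 5, 15, 6, 16]  |boxes|=7  |leaves|=2  hit=miss

== RESULT ==
[0, 9, 13, 5, 15, 6, 16]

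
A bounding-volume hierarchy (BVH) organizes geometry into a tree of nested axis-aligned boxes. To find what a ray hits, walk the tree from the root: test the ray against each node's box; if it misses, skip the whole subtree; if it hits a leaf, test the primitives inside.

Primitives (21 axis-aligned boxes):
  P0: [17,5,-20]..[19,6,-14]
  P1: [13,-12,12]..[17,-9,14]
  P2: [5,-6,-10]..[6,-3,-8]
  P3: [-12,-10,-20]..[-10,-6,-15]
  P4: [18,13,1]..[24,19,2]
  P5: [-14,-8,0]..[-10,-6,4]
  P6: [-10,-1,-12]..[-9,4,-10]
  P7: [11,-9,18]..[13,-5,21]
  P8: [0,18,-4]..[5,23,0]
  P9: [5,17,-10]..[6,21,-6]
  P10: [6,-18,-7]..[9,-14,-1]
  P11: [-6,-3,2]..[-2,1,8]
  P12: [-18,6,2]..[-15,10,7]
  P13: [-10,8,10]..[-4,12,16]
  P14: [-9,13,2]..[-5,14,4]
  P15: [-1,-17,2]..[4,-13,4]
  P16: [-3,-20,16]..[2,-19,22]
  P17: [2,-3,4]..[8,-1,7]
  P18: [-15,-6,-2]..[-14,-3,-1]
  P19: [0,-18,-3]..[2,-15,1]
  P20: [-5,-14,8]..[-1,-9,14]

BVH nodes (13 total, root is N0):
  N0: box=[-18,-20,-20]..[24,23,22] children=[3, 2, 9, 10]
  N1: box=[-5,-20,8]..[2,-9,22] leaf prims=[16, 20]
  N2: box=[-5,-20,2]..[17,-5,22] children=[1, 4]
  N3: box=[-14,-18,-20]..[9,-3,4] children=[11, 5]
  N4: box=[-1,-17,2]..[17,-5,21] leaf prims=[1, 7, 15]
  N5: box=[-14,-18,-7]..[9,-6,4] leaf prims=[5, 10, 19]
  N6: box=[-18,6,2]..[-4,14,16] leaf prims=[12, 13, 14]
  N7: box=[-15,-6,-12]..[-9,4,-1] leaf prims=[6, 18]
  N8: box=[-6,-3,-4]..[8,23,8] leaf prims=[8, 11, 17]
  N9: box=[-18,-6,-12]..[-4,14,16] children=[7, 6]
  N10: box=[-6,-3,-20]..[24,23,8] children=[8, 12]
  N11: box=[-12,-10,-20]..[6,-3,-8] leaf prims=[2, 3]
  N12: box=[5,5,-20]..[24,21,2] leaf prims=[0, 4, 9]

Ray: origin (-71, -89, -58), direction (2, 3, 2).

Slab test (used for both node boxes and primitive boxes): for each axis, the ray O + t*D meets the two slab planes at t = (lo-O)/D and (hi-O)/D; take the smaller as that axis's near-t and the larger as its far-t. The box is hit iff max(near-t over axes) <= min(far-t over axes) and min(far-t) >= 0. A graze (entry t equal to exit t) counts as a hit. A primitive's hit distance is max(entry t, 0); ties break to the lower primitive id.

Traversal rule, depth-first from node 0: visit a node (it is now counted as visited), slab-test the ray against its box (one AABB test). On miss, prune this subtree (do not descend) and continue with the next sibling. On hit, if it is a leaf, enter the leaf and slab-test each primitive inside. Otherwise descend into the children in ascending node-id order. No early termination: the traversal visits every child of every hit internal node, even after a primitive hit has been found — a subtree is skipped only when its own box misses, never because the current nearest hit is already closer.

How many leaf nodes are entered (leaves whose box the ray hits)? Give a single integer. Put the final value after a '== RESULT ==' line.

Walk:
N0 x:[53/2,95/2] y:[23,112/3] z:[19,40] -> hit [53/2,112/3], descend [2, 3, 9, 10]
  N2 x:[33,44] y:[23,28] z:[30,40] -> miss, prune
  N3 x:[57/2,40] y:[71/3,86/3] z:[19,31] -> hit [57/2,86/3], descend [5, 11]
    N5 x:[57/2,40] y:[71/3,83/3] z:[51/2,31] -> miss, prune
    N11 x:[59/2,77/2] y:[79/3,86/3] z:[19,25] -> miss, prune
  N9 x:[53/2,67/2] y:[83/3,103/3] z:[23,37] -> hit [83/3,67/2], descend [6, 7]
    N6 x:[53/2,67/2] y:[95/3,103/3] z:[30,37] -> hit [95/3,67/2] leaf, test {P12(miss), P13(miss), P14(miss)}
    N7 x:[28,31] y:[83/3,31] z:[23,57/2] -> hit [28,57/2] leaf, test {P6(miss), P18@t=28}
  N10 x:[65/2,95/2] y:[86/3,112/3] z:[19,33] -> hit [65/2,33], descend [8, 12]
    N8 x:[65/2,79/2] y:[86/3,112/3] z:[27,33] -> hit [65/2,33] leaf, test {P8(miss), P11(miss), P17(miss)}
    N12 x:[38,95/2] y:[94/3,110/3] z:[19,30] -> miss, prune

Visited [0, 2, 3, 5, 11, 9, 6, 7, 10, 8, 12]. Tests: 11 box, 3 leaf. Nearest: P18.

== RESULT ==
3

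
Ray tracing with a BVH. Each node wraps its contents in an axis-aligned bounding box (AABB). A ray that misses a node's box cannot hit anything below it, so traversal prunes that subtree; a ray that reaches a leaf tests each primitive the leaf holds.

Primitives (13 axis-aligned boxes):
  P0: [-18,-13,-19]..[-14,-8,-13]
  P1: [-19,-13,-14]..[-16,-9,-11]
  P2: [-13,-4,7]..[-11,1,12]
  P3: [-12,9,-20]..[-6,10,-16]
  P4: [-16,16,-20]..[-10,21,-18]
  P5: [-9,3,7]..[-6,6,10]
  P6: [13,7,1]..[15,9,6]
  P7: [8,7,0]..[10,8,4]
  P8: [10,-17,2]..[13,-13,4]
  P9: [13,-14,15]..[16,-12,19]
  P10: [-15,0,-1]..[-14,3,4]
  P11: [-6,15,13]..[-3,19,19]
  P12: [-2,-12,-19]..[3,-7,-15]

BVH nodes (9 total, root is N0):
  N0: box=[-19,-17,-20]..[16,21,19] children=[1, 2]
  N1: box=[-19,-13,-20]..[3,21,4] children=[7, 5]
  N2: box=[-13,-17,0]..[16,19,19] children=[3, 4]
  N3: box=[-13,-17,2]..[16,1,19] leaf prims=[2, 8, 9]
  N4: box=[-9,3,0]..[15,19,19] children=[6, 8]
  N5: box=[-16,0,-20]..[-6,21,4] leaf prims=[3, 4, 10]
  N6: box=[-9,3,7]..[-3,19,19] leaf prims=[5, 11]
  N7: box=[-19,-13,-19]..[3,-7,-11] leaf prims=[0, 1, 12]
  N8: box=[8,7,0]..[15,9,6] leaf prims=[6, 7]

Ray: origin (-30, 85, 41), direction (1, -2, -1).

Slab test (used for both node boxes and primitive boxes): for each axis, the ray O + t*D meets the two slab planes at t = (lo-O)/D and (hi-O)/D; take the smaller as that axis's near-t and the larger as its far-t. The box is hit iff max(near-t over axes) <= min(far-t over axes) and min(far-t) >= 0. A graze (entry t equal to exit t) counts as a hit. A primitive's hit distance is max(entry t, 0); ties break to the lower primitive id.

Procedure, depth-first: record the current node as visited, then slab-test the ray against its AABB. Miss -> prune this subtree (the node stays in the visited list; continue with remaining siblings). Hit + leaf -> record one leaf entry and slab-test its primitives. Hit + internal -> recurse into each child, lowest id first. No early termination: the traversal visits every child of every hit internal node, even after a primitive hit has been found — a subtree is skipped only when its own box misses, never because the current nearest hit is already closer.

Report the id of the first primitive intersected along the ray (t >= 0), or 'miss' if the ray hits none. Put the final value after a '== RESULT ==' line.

Traverse from the root:
N0 x:[11,46] y:[32,51] z:[22,61] -> hit [32,46], descend [1, 2]
  N1 x:[11,33] y:[32,49] z:[37,61] -> miss, prune
  N2 x:[17,46] y:[33,51] z:[22,41] -> hit [33,41], descend [3, 4]
    N3 x:[17,46] y:[42,51] z:[22,39] -> miss, prune
    N4 x:[21,45] y:[33,41] z:[22,41] -> hit [33,41], descend [6, 8]
      N6 x:[21,27] y:[33,41] z:[22,34] -> miss, prune
      N8 x:[38,45] y:[38,39] z:[35,41] -> hit [38,39] leaf, test {P6(miss), P7@t=77/2}

Summary -> nodes [0, 1, 2, 3, 4, 6, 8]; box-tests=7; leaf-entries=1; first=P7

== RESULT ==
7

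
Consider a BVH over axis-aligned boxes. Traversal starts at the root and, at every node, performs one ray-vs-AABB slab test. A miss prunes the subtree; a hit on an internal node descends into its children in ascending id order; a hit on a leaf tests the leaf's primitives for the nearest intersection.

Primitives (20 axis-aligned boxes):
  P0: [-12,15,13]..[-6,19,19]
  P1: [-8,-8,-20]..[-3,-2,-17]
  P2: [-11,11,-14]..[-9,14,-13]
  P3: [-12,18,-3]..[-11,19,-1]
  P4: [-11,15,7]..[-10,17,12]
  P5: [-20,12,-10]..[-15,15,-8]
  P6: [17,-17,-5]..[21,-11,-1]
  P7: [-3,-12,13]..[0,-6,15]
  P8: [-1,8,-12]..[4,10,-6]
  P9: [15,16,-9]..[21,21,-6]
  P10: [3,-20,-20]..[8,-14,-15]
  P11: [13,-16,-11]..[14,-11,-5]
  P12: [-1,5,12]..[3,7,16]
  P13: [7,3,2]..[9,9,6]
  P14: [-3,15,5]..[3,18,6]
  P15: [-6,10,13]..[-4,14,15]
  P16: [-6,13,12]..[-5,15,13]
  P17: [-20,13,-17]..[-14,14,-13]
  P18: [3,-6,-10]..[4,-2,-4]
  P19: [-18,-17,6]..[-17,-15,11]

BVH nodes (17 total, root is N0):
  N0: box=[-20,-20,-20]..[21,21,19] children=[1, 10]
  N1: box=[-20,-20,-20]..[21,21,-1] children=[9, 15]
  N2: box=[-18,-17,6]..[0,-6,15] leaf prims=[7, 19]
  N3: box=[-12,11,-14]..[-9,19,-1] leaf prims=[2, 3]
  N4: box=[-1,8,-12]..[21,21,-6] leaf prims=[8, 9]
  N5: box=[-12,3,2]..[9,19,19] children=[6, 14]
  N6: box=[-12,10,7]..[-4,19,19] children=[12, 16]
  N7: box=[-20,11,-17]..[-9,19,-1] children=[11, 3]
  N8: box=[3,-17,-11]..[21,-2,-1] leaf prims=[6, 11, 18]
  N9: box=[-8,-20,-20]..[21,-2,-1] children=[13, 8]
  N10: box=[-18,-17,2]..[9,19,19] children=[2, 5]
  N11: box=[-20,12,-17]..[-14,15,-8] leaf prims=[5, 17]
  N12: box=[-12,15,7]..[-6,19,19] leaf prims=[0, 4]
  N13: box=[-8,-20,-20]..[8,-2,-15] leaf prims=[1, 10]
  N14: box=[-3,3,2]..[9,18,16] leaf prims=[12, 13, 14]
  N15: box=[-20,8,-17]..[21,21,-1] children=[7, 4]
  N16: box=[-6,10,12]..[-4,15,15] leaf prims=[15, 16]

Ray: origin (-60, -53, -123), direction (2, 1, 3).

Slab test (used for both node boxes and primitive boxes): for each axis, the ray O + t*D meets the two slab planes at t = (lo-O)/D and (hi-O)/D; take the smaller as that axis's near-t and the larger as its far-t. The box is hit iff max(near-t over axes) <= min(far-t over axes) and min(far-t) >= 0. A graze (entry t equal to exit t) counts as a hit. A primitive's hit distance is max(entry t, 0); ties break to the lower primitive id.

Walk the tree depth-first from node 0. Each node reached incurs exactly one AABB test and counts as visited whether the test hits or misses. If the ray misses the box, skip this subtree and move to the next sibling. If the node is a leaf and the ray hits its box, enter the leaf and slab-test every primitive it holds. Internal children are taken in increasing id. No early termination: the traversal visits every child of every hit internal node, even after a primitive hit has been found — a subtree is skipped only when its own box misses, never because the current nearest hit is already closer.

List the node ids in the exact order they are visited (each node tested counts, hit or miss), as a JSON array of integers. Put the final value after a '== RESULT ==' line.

Trace the traversal:
N0 x:[20,81/2] y:[33,74] z:[103/3,142/3] -> hit [103/3,81/2], descend [1, 10]
  N1 x:[20,81/2] y:[33,74] z:[103/3,122/3] -> hit [103/3,81/2], descend [9, 15]
    N9 x:[26,81/2] y:[33,51] z:[103/3,122/3] -> hit [103/3,81/2], descend [8, 13]
      N8 x:[63/2,81/2] y:[36,51] z:[112/3,122/3] -> hit [112/3,81/2] leaf, test {P6@t=118/3, P11(miss), P18(miss)}
      N13 x:[26,34] y:[33,51] z:[103/3,36] -> miss, prune
    N15 x:[20,81/2] y:[61,74] z:[106/3,122/3] -> miss, prune
  N10 x:[21,69/2] y:[36,72] z:[125/3,142/3] -> miss, prune

order=[0, 1, 9, 8, 13, 15, 10]  |boxes|=7  |leaves|=1  hit=P6

== RESULT ==
[0, 1, 9, 8, 13, 15, 10]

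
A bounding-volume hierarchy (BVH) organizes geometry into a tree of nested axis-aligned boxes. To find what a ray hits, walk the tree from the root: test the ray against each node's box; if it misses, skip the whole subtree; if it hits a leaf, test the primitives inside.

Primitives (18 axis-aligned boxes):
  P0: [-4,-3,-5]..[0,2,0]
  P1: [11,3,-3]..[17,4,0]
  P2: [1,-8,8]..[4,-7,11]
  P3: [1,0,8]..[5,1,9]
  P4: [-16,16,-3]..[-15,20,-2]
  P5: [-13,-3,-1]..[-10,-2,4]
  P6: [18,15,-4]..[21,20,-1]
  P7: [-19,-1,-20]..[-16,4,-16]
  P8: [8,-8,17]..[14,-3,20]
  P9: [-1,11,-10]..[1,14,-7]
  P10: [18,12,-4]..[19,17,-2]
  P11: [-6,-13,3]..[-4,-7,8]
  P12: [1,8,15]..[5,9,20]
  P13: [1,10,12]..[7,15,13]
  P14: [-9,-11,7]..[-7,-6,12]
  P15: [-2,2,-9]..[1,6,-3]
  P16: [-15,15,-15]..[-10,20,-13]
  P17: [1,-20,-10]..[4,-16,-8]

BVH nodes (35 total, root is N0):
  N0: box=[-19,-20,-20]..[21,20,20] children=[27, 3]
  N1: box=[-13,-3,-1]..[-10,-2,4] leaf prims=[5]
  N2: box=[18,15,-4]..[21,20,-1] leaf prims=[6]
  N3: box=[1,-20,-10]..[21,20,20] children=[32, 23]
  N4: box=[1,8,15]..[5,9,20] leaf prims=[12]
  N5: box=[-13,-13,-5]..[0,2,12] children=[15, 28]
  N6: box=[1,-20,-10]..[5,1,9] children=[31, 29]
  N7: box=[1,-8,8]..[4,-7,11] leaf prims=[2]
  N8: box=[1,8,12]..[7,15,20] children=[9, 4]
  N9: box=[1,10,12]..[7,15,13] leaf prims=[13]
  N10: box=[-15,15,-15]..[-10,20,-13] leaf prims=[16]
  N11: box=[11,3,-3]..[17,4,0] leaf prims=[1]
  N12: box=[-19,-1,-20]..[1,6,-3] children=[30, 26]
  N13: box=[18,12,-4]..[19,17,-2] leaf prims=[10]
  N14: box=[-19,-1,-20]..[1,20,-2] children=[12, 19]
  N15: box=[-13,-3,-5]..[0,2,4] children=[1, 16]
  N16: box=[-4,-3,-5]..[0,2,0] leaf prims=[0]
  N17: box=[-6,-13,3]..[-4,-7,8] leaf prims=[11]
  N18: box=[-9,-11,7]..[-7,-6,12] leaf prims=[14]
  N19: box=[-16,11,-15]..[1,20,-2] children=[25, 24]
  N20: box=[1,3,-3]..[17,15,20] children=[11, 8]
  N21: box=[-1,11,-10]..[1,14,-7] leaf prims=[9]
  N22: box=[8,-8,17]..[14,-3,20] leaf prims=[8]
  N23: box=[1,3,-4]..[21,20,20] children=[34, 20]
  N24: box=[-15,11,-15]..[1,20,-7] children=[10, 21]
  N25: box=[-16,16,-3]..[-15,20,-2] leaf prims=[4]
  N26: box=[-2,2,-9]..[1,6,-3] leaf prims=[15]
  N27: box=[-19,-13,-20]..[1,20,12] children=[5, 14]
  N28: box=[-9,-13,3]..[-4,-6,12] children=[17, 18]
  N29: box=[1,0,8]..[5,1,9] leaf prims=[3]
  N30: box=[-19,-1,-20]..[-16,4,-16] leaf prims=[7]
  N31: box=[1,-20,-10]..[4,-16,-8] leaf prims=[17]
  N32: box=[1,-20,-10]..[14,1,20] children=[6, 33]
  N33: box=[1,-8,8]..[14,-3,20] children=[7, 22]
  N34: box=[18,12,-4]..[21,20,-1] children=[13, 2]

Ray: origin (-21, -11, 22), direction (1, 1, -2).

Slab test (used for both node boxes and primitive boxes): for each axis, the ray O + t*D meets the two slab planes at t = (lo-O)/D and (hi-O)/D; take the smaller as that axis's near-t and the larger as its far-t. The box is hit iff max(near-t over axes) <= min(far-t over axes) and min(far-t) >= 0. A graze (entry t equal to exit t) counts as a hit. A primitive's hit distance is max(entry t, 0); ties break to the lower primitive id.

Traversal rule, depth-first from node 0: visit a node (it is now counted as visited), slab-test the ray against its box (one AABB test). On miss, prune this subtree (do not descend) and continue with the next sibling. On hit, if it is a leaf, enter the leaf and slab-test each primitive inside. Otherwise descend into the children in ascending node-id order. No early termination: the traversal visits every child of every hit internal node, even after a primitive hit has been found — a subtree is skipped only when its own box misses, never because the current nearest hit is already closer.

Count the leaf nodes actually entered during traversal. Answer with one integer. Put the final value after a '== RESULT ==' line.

Trace the traversal:
N0 x:[2,42] y:[-9,31] z:[1,21] -> hit [2,21], descend [3, 27]
  N3 x:[22,42] y:[-9,31] z:[1,16] -> miss, prune
  N27 x:[2,22] y:[-2,31] z:[5,21] -> hit [5,21], descend [5, 14]
    N5 x:[8,21] y:[-2,13] z:[5,27/2] -> hit [8,13], descend [15, 28]
      N15 x:[8,21] y:[8,13] z:[9,27/2] -> hit [9,13], descend [1, 16]
        N1 x:[8,11] y:[8,9] z:[9,23/2] -> hit [9,9] leaf, test {P5@t=9}
        N16 x:[17,21] y:[8,13] z:[11,27/2] -> miss, prune
      N28 x:[12,17] y:[-2,5] z:[5,19/2] -> miss, prune
    N14 x:[2,22] y:[10,31] z:[12,21] -> hit [12,21], descend [12, 19]
      N12 x:[2,22] y:[10,17] z:[25/2,21] -> hit [25/2,17], descend [26, 30]
        N26 x:[19,22] y:[13,17] z:[25/2,31/2] -> miss, prune
        N30 x:[2,5] y:[10,15] z:[19,21] -> miss, prune
      N19 x:[5,22] y:[22,31] z:[12,37/2] -> miss, prune

Summary -> nodes [0, 3, 27, 5, 15, 1, 16, 28, 14, 12, 26, 30, 19]; box-tests=13; leaf-entries=1; first=P5

== RESULT ==
1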